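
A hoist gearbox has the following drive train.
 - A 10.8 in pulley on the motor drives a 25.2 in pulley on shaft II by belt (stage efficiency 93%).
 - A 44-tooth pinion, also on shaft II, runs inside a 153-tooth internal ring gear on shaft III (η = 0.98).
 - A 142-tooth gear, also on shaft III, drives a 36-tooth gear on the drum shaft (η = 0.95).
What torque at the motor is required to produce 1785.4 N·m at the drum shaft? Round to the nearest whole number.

1002 N·m

Overall ratio R = 2.3333 × 3.4773 × 0.25352 = 2.057; overall efficiency η = 0.93 × 0.98 × 0.95 = 0.8658.
Input torque = output torque / (R × η) = 1785.4 / (2.057 × 0.8658) = 1002.5 N·m.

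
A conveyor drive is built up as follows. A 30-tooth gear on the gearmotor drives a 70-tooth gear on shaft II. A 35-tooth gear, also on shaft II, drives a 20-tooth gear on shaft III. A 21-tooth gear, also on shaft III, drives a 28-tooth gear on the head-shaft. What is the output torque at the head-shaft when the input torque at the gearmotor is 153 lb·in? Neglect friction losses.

After the gear mesh (70/30): 153 × 2.3333 = 357 lb·in
After the gear mesh (20/35): 357 × 0.57143 = 204 lb·in
After the gear mesh (28/21): 204 × 1.3333 = 272 lb·in

272 lb·in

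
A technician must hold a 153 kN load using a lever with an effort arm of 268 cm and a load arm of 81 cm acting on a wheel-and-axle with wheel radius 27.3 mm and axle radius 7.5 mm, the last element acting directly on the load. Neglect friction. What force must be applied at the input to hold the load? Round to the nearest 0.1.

12.7 kN

Lever MA = effort arm / load arm = 268/81 = 3.3086.
Wheel-and-axle MA = R/r = 27.3/7.5 = 3.64.
Combined ideal MA = 3.3086 × 3.64 = 12.043.
Effort = load / MA = 153 / 12.043 = 12.704 kN.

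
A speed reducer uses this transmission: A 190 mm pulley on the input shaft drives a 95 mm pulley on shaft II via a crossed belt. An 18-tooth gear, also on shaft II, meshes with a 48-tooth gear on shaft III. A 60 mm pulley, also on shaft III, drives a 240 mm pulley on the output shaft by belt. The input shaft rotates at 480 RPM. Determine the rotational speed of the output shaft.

Belt: ratio = 95/190 = 0.5, so shaft II turns at 480 / 0.5 = 960 RPM.
Gear mesh: ratio = 48/18 = 2.6667, so shaft III turns at 960 / 2.6667 = 360 RPM.
Belt: ratio = 240/60 = 4, so the output shaft turns at 360 / 4 = 90 RPM.

90 RPM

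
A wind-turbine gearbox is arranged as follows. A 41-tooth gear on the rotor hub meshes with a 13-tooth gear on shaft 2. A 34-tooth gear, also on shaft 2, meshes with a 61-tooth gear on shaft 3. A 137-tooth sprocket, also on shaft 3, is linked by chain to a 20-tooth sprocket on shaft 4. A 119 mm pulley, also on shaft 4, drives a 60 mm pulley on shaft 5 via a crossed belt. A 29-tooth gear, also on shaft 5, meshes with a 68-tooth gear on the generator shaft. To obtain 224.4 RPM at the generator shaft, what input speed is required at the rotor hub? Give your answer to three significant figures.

Overall ratio R = 0.31707 × 1.7941 × 0.14599 × 0.5042 × 2.3448 = 0.098183.
Required input speed = output speed × R = 224.4 × 0.098183 = 22.032 RPM.

22.0 RPM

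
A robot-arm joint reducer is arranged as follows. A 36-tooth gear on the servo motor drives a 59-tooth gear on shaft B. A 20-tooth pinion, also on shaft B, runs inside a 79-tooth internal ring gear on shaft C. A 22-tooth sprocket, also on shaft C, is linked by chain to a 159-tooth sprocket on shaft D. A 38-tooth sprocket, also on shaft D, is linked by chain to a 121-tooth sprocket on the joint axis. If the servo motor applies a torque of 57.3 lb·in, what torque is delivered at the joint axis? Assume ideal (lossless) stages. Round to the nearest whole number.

8536 lb·in

Gear mesh: ratio = 59/36 = 1.6389; torque at shaft B = 57.3 × 1.6389 = 93.908 lb·in.
Internal gear: ratio = 79/20 = 3.95; torque at shaft C = 93.908 × 3.95 = 370.94 lb·in.
Chain: ratio = 159/22 = 7.2273; torque at shaft D = 370.94 × 7.2273 = 2680.9 lb·in.
Chain: ratio = 121/38 = 3.1842; torque at the joint axis = 2680.9 × 3.1842 = 8536.5 lb·in.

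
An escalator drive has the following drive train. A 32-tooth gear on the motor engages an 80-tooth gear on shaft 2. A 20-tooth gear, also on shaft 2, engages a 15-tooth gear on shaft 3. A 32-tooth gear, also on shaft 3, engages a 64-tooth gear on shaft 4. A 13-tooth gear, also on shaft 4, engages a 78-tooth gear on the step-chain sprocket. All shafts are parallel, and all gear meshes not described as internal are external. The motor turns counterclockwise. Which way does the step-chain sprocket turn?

counterclockwise

the motor → shaft 2: external mesh, 1 reversal → CW.
shaft 2 → shaft 3: external mesh, 1 reversal → CCW.
shaft 3 → shaft 4: external mesh, 1 reversal → CW.
shaft 4 → the step-chain sprocket: external mesh, 1 reversal → CCW.
4 reversals in total — an even number — so the step-chain sprocket turns the same way as the motor.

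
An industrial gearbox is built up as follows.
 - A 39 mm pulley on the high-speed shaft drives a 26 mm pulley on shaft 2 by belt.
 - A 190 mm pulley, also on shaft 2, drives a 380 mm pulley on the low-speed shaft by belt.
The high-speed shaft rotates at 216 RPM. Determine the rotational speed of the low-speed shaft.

belt 26/39 = 0.66667 → 216/0.66667 = 324 RPM
belt 380/190 = 2 → 324/2 = 162 RPM

162 RPM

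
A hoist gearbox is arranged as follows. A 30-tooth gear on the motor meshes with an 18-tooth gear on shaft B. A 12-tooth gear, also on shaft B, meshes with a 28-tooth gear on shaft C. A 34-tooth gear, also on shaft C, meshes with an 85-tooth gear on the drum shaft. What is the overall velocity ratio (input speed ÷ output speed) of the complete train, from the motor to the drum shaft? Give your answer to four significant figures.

3.500

Each stage contributes driven/driver: gear mesh 18/30 = 0.6, gear mesh 28/12 = 2.3333, gear mesh 85/34 = 2.5.
Overall: 0.6 × 2.3333 × 2.5 = 3.5.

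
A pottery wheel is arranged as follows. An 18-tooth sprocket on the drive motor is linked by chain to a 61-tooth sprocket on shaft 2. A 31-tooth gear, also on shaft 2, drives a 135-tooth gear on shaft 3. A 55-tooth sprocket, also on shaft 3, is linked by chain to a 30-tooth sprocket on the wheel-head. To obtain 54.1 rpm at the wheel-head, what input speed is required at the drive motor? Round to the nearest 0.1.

435.5 rpm

Overall ratio R = 3.3889 × 4.3548 × 0.54545 = 8.0499.
Required input speed = output speed × R = 54.1 × 8.0499 = 435.5 rpm.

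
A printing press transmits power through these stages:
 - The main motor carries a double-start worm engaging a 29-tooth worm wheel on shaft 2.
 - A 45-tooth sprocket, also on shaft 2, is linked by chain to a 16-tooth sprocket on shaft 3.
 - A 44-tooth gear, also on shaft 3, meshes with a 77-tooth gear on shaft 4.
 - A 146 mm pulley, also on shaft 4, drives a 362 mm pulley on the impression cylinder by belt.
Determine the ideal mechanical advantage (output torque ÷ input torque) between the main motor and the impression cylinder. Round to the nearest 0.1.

Each stage contributes driven/driver: worm 29/2 = 14.5, chain 16/45 = 0.35556, gear mesh 77/44 = 1.75, belt 362/146 = 2.4795.
Overall: 14.5 × 0.35556 × 1.75 × 2.4795 = 22.37.

22.4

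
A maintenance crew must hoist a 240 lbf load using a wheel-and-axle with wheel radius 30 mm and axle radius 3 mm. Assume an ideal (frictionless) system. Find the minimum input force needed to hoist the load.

Wheel-and-axle MA = R/r = 30/3 = 10.
Effort = load / MA = 240 / 10 = 24 lbf.

24 lbf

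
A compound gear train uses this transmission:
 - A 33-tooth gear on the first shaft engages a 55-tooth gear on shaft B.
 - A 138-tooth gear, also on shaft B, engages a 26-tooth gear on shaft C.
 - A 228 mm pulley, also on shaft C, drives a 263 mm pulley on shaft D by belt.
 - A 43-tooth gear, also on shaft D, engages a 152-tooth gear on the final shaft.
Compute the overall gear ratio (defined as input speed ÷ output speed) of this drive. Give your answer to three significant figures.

1.28

Each stage contributes driven/driver: gear mesh 55/33 = 1.6667, gear mesh 26/138 = 0.18841, belt 263/228 = 1.1535, gear mesh 152/43 = 3.5349.
Overall: 1.6667 × 0.18841 × 1.1535 × 3.5349 = 1.2804.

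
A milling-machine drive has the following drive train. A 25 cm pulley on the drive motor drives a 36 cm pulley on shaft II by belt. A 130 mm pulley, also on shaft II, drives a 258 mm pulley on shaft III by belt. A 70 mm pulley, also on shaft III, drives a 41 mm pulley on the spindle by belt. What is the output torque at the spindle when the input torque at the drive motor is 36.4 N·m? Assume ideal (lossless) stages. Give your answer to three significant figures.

60.9 N·m

Belt: ratio = 36/25 = 1.44; torque at shaft II = 36.4 × 1.44 = 52.416 N·m.
Belt: ratio = 258/130 = 1.9846; torque at shaft III = 52.416 × 1.9846 = 104.03 N·m.
Belt: ratio = 41/70 = 0.58571; torque at the spindle = 104.03 × 0.58571 = 60.929 N·m.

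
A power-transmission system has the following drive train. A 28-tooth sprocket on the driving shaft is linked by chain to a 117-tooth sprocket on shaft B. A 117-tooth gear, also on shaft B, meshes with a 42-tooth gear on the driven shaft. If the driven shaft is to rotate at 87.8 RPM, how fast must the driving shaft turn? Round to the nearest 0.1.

131.7 RPM

Overall ratio R = 4.1786 × 0.35897 = 1.5.
Required input speed = output speed × R = 87.8 × 1.5 = 131.7 RPM.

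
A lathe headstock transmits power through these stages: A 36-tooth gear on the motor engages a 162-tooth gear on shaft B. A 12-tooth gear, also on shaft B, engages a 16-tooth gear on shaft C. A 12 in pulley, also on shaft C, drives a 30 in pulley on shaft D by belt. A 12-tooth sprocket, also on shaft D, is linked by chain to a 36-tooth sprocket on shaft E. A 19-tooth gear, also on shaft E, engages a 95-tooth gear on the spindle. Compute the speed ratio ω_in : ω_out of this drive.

225

Each stage contributes driven/driver: gear mesh 162/36 = 4.5, gear mesh 16/12 = 1.3333, belt 30/12 = 2.5, chain 36/12 = 3, gear mesh 95/19 = 5.
Overall: 4.5 × 1.3333 × 2.5 × 3 × 5 = 225.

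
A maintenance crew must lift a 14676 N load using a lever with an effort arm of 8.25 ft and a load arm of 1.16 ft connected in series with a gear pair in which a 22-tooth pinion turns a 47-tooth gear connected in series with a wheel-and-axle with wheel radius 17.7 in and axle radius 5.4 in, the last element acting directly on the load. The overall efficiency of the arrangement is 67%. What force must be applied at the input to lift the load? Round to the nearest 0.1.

Lever MA = effort arm / load arm = 8.25/1.16 = 7.1121.
Gear pair MA = 47/22 = 2.1364.
Wheel-and-axle MA = R/r = 17.7/5.4 = 3.2778.
Combined ideal MA = 7.1121 × 2.1364 × 3.2778 = 49.802.
Actual MA = 49.802 × 0.67 = 33.368.
Effort = load / actual MA = 14676 / 33.368 = 439.83 N.

439.8 N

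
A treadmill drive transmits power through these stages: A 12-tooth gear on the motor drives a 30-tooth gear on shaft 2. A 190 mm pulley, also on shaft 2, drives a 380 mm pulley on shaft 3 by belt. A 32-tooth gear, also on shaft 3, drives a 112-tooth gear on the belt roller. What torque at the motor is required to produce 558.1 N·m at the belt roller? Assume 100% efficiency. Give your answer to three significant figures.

Overall ratio R = 2.5 × 2 × 3.5 = 17.5.
Input torque = output torque / R = 558.1 / 17.5 = 31.891 N·m.

31.9 N·m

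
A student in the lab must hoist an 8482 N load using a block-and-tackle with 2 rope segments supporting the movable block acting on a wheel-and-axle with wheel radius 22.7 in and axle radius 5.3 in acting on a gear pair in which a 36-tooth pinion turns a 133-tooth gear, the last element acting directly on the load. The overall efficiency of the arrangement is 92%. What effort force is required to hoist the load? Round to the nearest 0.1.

Block-and-tackle MA = number of supporting rope parts = 2.
Wheel-and-axle MA = R/r = 22.7/5.3 = 4.283.
Gear pair MA = 133/36 = 3.6944.
Combined ideal MA = 2 × 4.283 × 3.6944 = 31.647.
Actual MA = 31.647 × 0.92 = 29.115.
Effort = load / actual MA = 8482 / 29.115 = 291.33 N.

291.3 N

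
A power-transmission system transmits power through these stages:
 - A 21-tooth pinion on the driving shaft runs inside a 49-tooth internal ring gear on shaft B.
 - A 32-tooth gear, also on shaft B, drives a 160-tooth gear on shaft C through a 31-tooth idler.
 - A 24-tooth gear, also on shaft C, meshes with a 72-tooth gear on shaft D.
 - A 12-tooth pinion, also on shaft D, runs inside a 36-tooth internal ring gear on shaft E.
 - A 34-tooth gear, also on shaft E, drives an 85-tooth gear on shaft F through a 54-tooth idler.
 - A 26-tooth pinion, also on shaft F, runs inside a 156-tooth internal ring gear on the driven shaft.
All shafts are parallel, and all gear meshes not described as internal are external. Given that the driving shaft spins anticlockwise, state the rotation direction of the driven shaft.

clockwise

the driving shaft → shaft B: internal mesh, same direction → CCW.
shaft B → shaft C: driver → idler → driven is 2 external meshes, 2 reversals → CCW.
shaft C → shaft D: external mesh, 1 reversal → CW.
shaft D → shaft E: internal mesh, same direction → CW.
shaft E → shaft F: driver → idler → driven is 2 external meshes, 2 reversals → CW.
shaft F → the driven shaft: internal mesh, same direction → CW.
5 reversals in total — an odd number — so the driven shaft turns opposite to the driving shaft.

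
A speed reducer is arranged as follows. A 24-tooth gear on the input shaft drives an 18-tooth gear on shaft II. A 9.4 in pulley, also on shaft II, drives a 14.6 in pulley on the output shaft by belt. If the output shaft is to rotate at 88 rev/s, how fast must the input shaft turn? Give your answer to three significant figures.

103 rev/s

Overall ratio R = 0.75 × 1.5532 = 1.1649.
Required input speed = output speed × R = 88 × 1.1649 = 102.51 rev/s.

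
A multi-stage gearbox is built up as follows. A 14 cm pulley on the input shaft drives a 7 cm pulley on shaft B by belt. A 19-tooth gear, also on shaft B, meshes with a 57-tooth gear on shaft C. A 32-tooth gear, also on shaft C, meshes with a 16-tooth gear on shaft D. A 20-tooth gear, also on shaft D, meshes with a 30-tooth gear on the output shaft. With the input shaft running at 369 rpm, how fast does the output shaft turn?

belt 7/14 = 0.5 → 369/0.5 = 738 rpm
gear mesh 57/19 = 3 → 738/3 = 246 rpm
gear mesh 16/32 = 0.5 → 246/0.5 = 492 rpm
gear mesh 30/20 = 1.5 → 492/1.5 = 328 rpm

328 rpm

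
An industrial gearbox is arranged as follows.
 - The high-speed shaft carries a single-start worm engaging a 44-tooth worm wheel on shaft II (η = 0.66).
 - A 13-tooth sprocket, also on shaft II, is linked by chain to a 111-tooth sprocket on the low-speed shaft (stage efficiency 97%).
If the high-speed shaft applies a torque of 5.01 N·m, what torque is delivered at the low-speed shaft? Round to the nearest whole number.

1205 N·m

After the worm (44/1): 5.01 × 44 × 0.66 = 145.49 N·m
After the chain (111/13): 145.49 × 8.5385 × 0.97 = 1205 N·m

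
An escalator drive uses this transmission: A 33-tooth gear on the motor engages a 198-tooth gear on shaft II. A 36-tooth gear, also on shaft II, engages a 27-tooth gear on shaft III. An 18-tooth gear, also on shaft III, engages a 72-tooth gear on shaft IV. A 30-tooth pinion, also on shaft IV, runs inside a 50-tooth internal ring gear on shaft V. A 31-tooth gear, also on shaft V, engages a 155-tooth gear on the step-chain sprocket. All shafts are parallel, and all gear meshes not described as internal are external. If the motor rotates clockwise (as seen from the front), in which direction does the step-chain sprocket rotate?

the motor → shaft II: external mesh, 1 reversal → CCW.
shaft II → shaft III: external mesh, 1 reversal → CW.
shaft III → shaft IV: external mesh, 1 reversal → CCW.
shaft IV → shaft V: internal mesh, same direction → CCW.
shaft V → the step-chain sprocket: external mesh, 1 reversal → CW.
4 reversals in total — an even number — so the step-chain sprocket turns the same way as the motor.

clockwise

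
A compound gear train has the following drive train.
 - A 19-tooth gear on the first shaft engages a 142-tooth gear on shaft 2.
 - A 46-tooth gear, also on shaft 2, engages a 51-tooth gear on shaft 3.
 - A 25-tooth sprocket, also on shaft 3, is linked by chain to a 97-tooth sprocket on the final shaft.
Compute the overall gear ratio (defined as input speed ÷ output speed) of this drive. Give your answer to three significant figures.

Each stage contributes driven/driver: gear mesh 142/19 = 7.4737, gear mesh 51/46 = 1.1087, chain 97/25 = 3.88.
Overall: 7.4737 × 1.1087 × 3.88 = 32.15.

32.1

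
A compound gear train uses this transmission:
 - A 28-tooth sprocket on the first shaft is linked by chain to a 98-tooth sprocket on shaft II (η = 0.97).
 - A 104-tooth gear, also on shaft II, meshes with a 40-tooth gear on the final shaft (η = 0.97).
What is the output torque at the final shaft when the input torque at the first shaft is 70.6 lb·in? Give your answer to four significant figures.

89.42 lb·in

After the chain (98/28): 70.6 × 3.5 × 0.97 = 239.69 lb·in
After the gear mesh (40/104): 239.69 × 0.38462 × 0.97 = 89.422 lb·in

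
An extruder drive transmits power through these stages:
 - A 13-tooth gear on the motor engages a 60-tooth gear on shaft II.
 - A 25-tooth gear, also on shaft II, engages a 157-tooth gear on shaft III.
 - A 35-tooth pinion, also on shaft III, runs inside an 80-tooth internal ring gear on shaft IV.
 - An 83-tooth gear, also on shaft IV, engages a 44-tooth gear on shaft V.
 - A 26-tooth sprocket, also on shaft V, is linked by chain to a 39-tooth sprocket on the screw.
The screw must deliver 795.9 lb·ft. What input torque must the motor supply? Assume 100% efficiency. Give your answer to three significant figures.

15.1 lb·ft

Overall ratio R = 4.6154 × 6.28 × 2.2857 × 0.53012 × 1.5 = 52.681.
Input torque = output torque / R = 795.9 / 52.681 = 15.108 lb·ft.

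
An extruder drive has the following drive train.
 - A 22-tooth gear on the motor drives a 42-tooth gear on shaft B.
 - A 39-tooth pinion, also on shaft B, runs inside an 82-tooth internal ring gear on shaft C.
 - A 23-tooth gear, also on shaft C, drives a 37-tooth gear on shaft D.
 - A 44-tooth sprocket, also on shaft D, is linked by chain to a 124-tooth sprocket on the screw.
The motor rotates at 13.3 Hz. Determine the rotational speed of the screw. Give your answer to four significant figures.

0.7309 Hz

Gear mesh: ratio = 42/22 = 1.9091, so shaft B turns at 13.3 / 1.9091 = 6.9667 Hz.
Internal gear: ratio = 82/39 = 2.1026, so shaft C turns at 6.9667 / 2.1026 = 3.3134 Hz.
Gear mesh: ratio = 37/23 = 1.6087, so shaft D turns at 3.3134 / 1.6087 = 2.0597 Hz.
Chain: ratio = 124/44 = 2.8182, so the screw turns at 2.0597 / 2.8182 = 0.73086 Hz.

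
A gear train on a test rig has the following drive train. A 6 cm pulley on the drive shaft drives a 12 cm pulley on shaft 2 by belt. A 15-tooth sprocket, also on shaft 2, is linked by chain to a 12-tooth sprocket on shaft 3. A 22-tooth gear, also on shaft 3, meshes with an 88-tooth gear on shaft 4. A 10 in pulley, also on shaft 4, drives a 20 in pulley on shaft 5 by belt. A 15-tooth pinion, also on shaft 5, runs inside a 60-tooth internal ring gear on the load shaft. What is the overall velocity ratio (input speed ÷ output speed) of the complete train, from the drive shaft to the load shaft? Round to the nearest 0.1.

Each stage contributes driven/driver: belt 12/6 = 2, chain 12/15 = 0.8, gear mesh 88/22 = 4, belt 20/10 = 2, internal gear 60/15 = 4.
Overall: 2 × 0.8 × 4 × 2 × 4 = 51.2.

51.2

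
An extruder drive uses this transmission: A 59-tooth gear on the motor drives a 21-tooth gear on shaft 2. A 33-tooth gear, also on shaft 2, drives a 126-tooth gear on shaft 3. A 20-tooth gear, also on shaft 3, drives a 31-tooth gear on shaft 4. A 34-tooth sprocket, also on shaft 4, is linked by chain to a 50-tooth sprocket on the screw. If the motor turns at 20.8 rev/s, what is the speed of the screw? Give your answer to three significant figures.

gear mesh 21/59 = 0.35593 → 20.8/0.35593 = 58.438 rev/s
gear mesh 126/33 = 3.8182 → 58.438/3.8182 = 15.305 rev/s
gear mesh 31/20 = 1.55 → 15.305/1.55 = 9.8743 rev/s
chain 50/34 = 1.4706 → 9.8743/1.4706 = 6.7145 rev/s

6.71 rev/s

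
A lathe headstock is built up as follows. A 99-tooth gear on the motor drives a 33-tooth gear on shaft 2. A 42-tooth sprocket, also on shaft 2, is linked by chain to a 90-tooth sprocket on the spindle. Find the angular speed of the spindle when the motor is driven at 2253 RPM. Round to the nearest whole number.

gear mesh 33/99 = 0.33333 → 2253/0.33333 = 6759 RPM
chain 90/42 = 2.1429 → 6759/2.1429 = 3154.2 RPM

3154 RPM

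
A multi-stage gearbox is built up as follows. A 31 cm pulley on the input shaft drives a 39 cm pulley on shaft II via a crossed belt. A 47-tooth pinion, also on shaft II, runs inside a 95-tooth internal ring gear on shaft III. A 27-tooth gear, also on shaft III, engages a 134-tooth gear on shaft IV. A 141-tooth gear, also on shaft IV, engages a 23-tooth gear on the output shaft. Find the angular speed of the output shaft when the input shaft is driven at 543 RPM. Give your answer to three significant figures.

the input shaft → shaft II (belt, 39/31): 543 ÷ 1.2581 = 431.62 RPM
shaft II → shaft III (internal gear, 95/47): 431.62 ÷ 2.0213 = 213.54 RPM
shaft III → shaft IV (gear mesh, 134/27): 213.54 ÷ 4.963 = 43.026 RPM
shaft IV → the output shaft (gear mesh, 23/141): 43.026 ÷ 0.16312 = 263.77 RPM

264 RPM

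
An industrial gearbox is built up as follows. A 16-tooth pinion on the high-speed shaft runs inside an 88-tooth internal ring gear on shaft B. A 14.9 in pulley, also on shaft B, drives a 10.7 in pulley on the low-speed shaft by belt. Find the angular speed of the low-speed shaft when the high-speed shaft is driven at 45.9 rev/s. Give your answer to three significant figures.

the high-speed shaft → shaft B (internal gear, 88/16): 45.9 ÷ 5.5 = 8.3455 rev/s
shaft B → the low-speed shaft (belt, 10.7/14.9): 8.3455 ÷ 0.71812 = 11.621 rev/s

11.6 rev/s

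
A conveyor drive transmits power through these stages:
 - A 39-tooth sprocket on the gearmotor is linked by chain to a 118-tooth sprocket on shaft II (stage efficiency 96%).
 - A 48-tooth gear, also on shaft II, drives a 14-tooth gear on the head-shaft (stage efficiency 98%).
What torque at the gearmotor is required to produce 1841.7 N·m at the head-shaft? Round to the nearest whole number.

2218 N·m

Overall ratio R = 3.0256 × 0.29167 = 0.88248; overall efficiency η = 0.96 × 0.98 = 0.9408.
Input torque = output torque / (R × η) = 1841.7 / (0.88248 × 0.9408) = 2218.3 N·m.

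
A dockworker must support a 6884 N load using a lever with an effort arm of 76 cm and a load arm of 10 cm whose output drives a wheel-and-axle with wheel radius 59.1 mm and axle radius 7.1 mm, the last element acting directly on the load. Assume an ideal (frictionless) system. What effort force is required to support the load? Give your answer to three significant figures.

109 N

Lever MA = effort arm / load arm = 76/10 = 7.6.
Wheel-and-axle MA = R/r = 59.1/7.1 = 8.3239.
Combined ideal MA = 7.6 × 8.3239 = 63.262.
Effort = load / MA = 6884 / 63.262 = 108.82 N.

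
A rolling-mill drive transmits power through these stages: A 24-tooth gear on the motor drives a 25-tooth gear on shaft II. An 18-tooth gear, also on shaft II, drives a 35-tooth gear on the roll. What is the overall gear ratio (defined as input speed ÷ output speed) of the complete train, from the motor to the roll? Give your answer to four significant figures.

2.025

Each stage contributes driven/driver: gear mesh 25/24 = 1.0417, gear mesh 35/18 = 1.9444.
Overall: 1.0417 × 1.9444 = 2.0255.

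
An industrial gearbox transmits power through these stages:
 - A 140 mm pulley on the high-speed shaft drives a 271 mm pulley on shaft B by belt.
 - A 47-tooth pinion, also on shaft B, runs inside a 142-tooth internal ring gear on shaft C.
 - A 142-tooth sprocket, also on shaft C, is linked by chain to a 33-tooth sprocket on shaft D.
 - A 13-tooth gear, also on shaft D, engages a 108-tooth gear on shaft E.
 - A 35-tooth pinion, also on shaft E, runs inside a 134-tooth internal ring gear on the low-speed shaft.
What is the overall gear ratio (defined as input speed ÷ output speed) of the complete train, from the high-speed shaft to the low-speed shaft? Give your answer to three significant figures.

Each stage contributes driven/driver: belt 271/140 = 1.9357, internal gear 142/47 = 3.0213, chain 33/142 = 0.23239, gear mesh 108/13 = 8.3077, internal gear 134/35 = 3.8286.
Overall: 1.9357 × 3.0213 × 0.23239 × 8.3077 × 3.8286 = 43.229.

43.2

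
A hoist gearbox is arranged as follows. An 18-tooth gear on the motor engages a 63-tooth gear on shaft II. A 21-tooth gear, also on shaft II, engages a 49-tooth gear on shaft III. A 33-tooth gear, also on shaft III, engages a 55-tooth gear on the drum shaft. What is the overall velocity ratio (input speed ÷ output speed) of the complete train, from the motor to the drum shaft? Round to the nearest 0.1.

13.6

Each stage contributes driven/driver: gear mesh 63/18 = 3.5, gear mesh 49/21 = 2.3333, gear mesh 55/33 = 1.6667.
Overall: 3.5 × 2.3333 × 1.6667 = 13.611.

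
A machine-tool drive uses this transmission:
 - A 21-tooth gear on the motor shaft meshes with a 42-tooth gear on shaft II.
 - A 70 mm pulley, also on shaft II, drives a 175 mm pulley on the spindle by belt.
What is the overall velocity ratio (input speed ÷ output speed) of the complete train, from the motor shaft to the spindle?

Each stage contributes driven/driver: gear mesh 42/21 = 2, belt 175/70 = 2.5.
Overall: 2 × 2.5 = 5.

5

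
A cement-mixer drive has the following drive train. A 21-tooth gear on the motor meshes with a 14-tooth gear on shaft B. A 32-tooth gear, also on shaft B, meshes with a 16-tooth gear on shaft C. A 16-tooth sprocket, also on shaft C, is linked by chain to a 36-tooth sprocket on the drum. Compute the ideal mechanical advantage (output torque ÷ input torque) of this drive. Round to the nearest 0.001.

Each stage contributes driven/driver: gear mesh 14/21 = 0.66667, gear mesh 16/32 = 0.5, chain 36/16 = 2.25.
Overall: 0.66667 × 0.5 × 2.25 = 0.75.

0.750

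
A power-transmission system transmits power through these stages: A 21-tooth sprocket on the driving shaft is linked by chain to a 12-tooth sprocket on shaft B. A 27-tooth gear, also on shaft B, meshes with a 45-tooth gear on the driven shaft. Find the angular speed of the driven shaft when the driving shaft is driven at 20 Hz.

Chain: ratio = 12/21 = 0.57143, so shaft B turns at 20 / 0.57143 = 35 Hz.
Gear mesh: ratio = 45/27 = 1.6667, so the driven shaft turns at 35 / 1.6667 = 21 Hz.

21 Hz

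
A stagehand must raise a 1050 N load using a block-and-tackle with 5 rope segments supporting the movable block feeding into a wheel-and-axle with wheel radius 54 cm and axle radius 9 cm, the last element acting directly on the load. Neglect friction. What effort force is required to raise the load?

Block-and-tackle MA = number of supporting rope parts = 5.
Wheel-and-axle MA = R/r = 54/9 = 6.
Combined ideal MA = 5 × 6 = 30.
Effort = load / MA = 1050 / 30 = 35 N.

35 N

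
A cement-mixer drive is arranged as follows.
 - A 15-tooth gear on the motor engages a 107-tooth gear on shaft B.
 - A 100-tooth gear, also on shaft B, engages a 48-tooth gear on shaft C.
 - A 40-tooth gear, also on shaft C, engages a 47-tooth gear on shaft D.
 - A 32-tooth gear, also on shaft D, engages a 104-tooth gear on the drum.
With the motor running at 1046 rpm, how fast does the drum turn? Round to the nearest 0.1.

80.0 rpm

gear mesh 107/15 = 7.1333 → 1046/7.1333 = 146.64 rpm
gear mesh 48/100 = 0.48 → 146.64/0.48 = 305.49 rpm
gear mesh 47/40 = 1.175 → 305.49/1.175 = 259.99 rpm
gear mesh 104/32 = 3.25 → 259.99/3.25 = 79.998 rpm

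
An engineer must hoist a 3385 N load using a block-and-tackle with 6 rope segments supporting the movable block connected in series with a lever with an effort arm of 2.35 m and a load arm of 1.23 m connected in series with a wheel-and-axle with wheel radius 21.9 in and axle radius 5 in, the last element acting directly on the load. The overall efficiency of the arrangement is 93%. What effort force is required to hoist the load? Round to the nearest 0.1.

Block-and-tackle MA = number of supporting rope parts = 6.
Lever MA = effort arm / load arm = 2.35/1.23 = 1.9106.
Wheel-and-axle MA = R/r = 21.9/5 = 4.38.
Combined ideal MA = 6 × 1.9106 × 4.38 = 50.21.
Actual MA = 50.21 × 0.93 = 46.695.
Effort = load / actual MA = 3385 / 46.695 = 72.492 N.

72.5 N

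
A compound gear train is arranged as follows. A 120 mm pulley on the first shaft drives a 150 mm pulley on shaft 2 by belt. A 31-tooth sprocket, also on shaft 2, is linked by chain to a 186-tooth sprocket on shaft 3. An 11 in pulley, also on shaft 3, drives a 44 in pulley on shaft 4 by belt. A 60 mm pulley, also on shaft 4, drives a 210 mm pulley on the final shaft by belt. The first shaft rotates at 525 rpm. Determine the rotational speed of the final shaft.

the first shaft → shaft 2 (belt, 150/120): 525 ÷ 1.25 = 420 rpm
shaft 2 → shaft 3 (chain, 186/31): 420 ÷ 6 = 70 rpm
shaft 3 → shaft 4 (belt, 44/11): 70 ÷ 4 = 17.5 rpm
shaft 4 → the final shaft (belt, 210/60): 17.5 ÷ 3.5 = 5 rpm

5 rpm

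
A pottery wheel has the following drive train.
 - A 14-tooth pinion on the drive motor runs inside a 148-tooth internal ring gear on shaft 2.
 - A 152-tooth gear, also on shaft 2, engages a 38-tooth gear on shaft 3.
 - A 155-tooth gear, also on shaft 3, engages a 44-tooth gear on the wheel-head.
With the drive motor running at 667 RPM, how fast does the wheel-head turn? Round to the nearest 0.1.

internal gear 148/14 = 10.571 → 667/10.571 = 63.095 RPM
gear mesh 38/152 = 0.25 → 63.095/0.25 = 252.38 RPM
gear mesh 44/155 = 0.28387 → 252.38/0.28387 = 889.06 RPM

889.1 RPM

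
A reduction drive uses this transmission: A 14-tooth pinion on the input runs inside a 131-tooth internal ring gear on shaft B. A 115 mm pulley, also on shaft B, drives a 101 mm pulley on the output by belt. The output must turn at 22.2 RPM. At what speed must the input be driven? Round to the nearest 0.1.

182.4 RPM

Overall ratio R = 9.3571 × 0.87826 = 8.218.
Required input speed = output speed × R = 22.2 × 8.218 = 182.44 RPM.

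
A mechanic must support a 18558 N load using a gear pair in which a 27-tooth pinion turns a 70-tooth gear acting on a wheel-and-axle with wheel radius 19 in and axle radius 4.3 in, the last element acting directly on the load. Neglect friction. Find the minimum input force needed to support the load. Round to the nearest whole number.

1620 N

Gear pair MA = 70/27 = 2.5926.
Wheel-and-axle MA = R/r = 19/4.3 = 4.4186.
Combined ideal MA = 2.5926 × 4.4186 = 11.456.
Effort = load / MA = 18558 / 11.456 = 1620 N.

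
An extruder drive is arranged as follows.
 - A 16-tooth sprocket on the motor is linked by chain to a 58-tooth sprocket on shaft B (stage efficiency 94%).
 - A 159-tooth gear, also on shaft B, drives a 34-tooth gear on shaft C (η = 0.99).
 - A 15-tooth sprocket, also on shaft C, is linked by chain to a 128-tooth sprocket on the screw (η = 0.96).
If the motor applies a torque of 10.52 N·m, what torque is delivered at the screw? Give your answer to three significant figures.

62.2 N·m

After the chain (58/16): 10.52 × 3.625 × 0.94 = 35.847 N·m
After the gear mesh (34/159): 35.847 × 0.21384 × 0.99 = 7.5887 N·m
After the chain (128/15): 7.5887 × 8.5333 × 0.96 = 62.167 N·m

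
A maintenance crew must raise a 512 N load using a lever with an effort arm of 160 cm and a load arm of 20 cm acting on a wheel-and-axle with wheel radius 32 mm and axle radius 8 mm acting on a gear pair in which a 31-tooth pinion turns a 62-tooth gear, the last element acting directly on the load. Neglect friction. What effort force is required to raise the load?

8 N

Lever MA = effort arm / load arm = 160/20 = 8.
Wheel-and-axle MA = R/r = 32/8 = 4.
Gear pair MA = 62/31 = 2.
Combined ideal MA = 8 × 4 × 2 = 64.
Effort = load / MA = 512 / 64 = 8 N.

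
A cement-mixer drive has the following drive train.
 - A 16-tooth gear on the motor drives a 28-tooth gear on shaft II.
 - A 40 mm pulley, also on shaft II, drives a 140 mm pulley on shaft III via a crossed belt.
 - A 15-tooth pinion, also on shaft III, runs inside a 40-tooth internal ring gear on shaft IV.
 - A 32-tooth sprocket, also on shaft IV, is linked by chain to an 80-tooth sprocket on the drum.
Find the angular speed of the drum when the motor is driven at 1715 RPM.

42 RPM

gear mesh 28/16 = 1.75 → 1715/1.75 = 980 RPM
belt 140/40 = 3.5 → 980/3.5 = 280 RPM
internal gear 40/15 = 2.6667 → 280/2.6667 = 105 RPM
chain 80/32 = 2.5 → 105/2.5 = 42 RPM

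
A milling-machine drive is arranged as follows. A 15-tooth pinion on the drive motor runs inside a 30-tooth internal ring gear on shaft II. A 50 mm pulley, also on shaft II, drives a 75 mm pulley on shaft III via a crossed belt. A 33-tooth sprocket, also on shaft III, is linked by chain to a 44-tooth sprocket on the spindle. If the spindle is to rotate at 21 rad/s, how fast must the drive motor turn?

Overall ratio R = 2 × 1.5 × 1.3333 = 4.
Required input speed = output speed × R = 21 × 4 = 84 rad/s.

84 rad/s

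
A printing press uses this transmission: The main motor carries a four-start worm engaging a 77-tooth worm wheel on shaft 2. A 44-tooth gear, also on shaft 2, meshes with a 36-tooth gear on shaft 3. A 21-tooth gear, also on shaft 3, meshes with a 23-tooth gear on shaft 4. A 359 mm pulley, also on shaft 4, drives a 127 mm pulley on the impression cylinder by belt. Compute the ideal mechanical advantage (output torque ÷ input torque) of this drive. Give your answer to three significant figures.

6.10

Each stage contributes driven/driver: worm 77/4 = 19.25, gear mesh 36/44 = 0.81818, gear mesh 23/21 = 1.0952, belt 127/359 = 0.35376.
Overall: 19.25 × 0.81818 × 1.0952 × 0.35376 = 6.1024.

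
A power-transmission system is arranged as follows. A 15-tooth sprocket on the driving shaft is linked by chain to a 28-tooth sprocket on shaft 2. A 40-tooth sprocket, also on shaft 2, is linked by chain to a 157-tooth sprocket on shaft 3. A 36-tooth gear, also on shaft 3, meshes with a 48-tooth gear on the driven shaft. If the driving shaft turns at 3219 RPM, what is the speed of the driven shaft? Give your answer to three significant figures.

chain 28/15 = 1.8667 → 3219/1.8667 = 1724.5 RPM
chain 157/40 = 3.925 → 1724.5/3.925 = 439.35 RPM
gear mesh 48/36 = 1.3333 → 439.35/1.3333 = 329.52 RPM

330 RPM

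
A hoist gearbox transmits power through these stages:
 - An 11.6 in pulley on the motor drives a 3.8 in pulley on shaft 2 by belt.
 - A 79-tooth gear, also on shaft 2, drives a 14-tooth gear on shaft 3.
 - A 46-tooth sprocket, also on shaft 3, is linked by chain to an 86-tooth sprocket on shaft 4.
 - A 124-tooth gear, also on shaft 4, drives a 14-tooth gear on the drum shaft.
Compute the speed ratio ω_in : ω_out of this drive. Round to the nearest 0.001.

Each stage contributes driven/driver: belt 3.8/11.6 = 0.32759, gear mesh 14/79 = 0.17722, chain 86/46 = 1.8696, gear mesh 14/124 = 0.1129.
Overall: 0.32759 × 0.17722 × 1.8696 × 0.1129 = 0.012254.

0.012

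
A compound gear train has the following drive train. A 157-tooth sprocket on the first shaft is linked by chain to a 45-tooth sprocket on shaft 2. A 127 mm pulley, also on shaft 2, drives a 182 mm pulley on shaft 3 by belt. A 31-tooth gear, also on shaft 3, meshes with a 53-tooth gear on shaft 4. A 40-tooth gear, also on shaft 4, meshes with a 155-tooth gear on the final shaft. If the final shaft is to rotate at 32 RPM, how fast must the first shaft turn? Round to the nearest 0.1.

87.1 RPM

Overall ratio R = 0.28662 × 1.4331 × 1.7097 × 3.875 = 2.7212.
Required input speed = output speed × R = 32 × 2.7212 = 87.08 RPM.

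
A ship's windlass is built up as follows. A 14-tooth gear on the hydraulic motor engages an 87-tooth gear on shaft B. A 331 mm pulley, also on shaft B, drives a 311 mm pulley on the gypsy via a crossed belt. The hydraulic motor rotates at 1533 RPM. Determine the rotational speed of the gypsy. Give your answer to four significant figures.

262.6 RPM

the hydraulic motor → shaft B (gear mesh, 87/14): 1533 ÷ 6.2143 = 246.69 RPM
shaft B → the gypsy (belt, 311/331): 246.69 ÷ 0.93958 = 262.55 RPM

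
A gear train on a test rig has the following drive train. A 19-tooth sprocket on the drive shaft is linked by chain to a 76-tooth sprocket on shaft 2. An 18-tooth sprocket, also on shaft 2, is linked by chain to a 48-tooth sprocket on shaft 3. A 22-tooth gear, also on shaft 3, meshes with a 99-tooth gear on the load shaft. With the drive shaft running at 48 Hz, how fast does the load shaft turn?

Chain: ratio = 76/19 = 4, so shaft 2 turns at 48 / 4 = 12 Hz.
Chain: ratio = 48/18 = 2.6667, so shaft 3 turns at 12 / 2.6667 = 4.5 Hz.
Gear mesh: ratio = 99/22 = 4.5, so the load shaft turns at 4.5 / 4.5 = 1 Hz.

1 Hz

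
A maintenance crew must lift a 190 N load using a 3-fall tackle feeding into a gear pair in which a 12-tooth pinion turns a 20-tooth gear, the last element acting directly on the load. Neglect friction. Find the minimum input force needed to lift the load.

Block-and-tackle MA = number of supporting rope parts = 3.
Gear pair MA = 20/12 = 1.6667.
Combined ideal MA = 3 × 1.6667 = 5.
Effort = load / MA = 190 / 5 = 38 N.

38 N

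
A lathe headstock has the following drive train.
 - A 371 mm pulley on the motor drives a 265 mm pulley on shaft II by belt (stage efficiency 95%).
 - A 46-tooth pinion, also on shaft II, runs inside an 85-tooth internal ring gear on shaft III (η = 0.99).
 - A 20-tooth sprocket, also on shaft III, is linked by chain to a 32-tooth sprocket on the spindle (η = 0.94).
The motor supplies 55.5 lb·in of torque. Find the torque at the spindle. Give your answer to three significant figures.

After the belt (265/371): 55.5 × 0.71429 × 0.95 = 37.661 lb·in
After the internal gear (85/46): 37.661 × 1.8478 × 0.99 = 68.895 lb·in
After the chain (32/20): 68.895 × 1.6 × 0.94 = 103.62 lb·in

104 lb·in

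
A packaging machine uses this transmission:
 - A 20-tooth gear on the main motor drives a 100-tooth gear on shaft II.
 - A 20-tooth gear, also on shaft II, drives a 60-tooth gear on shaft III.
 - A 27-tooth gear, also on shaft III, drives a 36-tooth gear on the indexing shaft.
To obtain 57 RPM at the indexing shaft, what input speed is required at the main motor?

Overall ratio R = 5 × 3 × 1.3333 = 20.
Required input speed = output speed × R = 57 × 20 = 1140 RPM.

1140 RPM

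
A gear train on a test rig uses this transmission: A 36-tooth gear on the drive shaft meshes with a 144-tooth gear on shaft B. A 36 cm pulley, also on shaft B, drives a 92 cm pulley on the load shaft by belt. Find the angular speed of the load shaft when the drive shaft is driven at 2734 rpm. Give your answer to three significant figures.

gear mesh 144/36 = 4 → 2734/4 = 683.5 rpm
belt 92/36 = 2.5556 → 683.5/2.5556 = 267.46 rpm

267 rpm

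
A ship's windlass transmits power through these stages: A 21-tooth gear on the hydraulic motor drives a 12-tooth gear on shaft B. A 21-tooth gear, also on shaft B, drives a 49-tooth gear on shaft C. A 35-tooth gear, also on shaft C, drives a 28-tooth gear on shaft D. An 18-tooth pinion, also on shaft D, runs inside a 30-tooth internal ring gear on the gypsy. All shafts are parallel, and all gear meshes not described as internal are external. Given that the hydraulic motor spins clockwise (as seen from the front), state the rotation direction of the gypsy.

the hydraulic motor → shaft B: external mesh, 1 reversal → CCW.
shaft B → shaft C: external mesh, 1 reversal → CW.
shaft C → shaft D: external mesh, 1 reversal → CCW.
shaft D → the gypsy: internal mesh, same direction → CCW.
3 reversals in total — an odd number — so the gypsy turns opposite to the hydraulic motor.

anticlockwise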